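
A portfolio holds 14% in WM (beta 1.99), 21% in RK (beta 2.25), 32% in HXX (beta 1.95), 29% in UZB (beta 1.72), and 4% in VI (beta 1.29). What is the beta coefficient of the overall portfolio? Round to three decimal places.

1.926

β_P = Σ w_i β_i = 0.14×1.99 + 0.21×2.25 + 0.32×1.95 + 0.29×1.72 + 0.04×1.29 = 1.9255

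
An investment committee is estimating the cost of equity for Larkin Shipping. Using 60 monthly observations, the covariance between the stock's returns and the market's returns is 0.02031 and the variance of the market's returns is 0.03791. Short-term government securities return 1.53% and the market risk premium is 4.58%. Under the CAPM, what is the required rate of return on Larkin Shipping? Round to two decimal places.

β = Cov(R_i, R_m) / Var(R_m) = 0.02031 / 0.03791 = 0.5357
E(R) = R_f + β × MRP = 1.53% + 0.5357 × 4.58% = 3.98%

3.98%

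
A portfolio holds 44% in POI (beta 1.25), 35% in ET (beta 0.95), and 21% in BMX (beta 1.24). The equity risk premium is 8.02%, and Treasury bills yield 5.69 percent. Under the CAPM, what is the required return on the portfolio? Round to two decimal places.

14.86%

β_P = Σ w_i β_i = 0.44×1.25 + 0.35×0.95 + 0.21×1.24 = 1.1429
E(R_P) = R_f + β_P × MRP = 5.69% + 1.1429 × 8.02% = 14.86%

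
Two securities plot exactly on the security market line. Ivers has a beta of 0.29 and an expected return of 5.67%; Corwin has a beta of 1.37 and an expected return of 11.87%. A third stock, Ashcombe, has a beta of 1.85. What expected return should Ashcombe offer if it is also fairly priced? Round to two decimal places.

14.63%

MRP (SML slope) = (11.87% − 5.67%) / (1.37 − 0.29) = 6.20% / 1.08 = 5.7407%
R_f (intercept) = 5.67% − 0.29 × 5.7407% = 4.0052%
E(R_Ashcombe) = R_f + β × MRP = 4.0052% + 1.85 × 5.7407% = 14.63%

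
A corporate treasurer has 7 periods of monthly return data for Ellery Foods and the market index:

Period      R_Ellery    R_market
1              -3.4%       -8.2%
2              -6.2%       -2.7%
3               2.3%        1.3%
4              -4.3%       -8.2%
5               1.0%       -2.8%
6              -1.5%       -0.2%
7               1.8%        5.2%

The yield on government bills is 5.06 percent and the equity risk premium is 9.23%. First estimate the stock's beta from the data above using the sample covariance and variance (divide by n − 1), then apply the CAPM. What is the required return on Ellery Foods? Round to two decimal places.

Mean R_i = (-3.4 − 6.2 + 2.3 − 4.3 + 1.0 − 1.5 + 1.8) / 7 = -1.4714%
Mean R_m = (-8.2 − 2.7 + 1.3 − 8.2 − 2.8 − 0.2 + 5.2) / 7 = -2.2286%
Σ(R_i − R̄_i)(R_m − R̄_m) = 66.7757  ⇒  Cov = 66.7757 / 6 = 11.1293
Σ(R_m − R̄_m)² = 143.6143  ⇒  Var(R_m) = 143.6143 / 6 = 23.9357
β = Cov / Var(R_m) = 11.1293 / 23.9357 = 0.4650
E(R) = R_f + β × MRP = 5.06% + 0.4650 × 9.23% = 9.35%

9.35%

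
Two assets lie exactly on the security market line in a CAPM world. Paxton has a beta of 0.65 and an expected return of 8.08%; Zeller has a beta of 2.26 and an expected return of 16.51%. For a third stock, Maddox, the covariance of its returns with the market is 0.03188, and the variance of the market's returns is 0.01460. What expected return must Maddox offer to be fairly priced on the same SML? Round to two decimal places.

MRP = (16.51% − 8.08%) / (2.26 − 0.65) = 5.2360%
R_f = 8.08% − 0.65 × 5.2360% = 4.6766%
β_Maddox = Cov / Var(R_m) = 0.03188 / 0.01460 = 2.1836
E(R_Maddox) = R_f + β × MRP = 4.6766% + 2.1836 × 5.2360% = 16.11%

16.11%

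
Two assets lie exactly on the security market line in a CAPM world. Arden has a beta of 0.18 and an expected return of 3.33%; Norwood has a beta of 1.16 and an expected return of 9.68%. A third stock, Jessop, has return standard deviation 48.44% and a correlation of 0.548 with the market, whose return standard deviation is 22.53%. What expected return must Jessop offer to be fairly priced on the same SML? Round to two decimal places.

MRP = (9.68% − 3.33%) / (1.16 − 0.18) = 6.4796%
R_f = 3.33% − 0.18 × 6.4796% = 2.1637%
β_Jessop = ρ·σ_i/σ_m = 0.548 × 48.44 / 22.53 = 1.1782
E(R_Jessop) = R_f + β × MRP = 2.1637% + 1.1782 × 6.4796% = 9.80%

9.80%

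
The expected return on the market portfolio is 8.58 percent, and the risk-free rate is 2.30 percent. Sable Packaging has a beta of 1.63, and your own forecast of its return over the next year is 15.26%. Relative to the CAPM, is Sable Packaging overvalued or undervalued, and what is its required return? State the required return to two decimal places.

Undervalued; required return 12.54%

MRP = 8.58% − 2.30% = 6.28%
Required return = R_f + β·MRP = 2.30% + 1.63 × 6.28% = 12.54%
Forecast 15.26% > required 12.54% → the stock plots above the SML → undervalued.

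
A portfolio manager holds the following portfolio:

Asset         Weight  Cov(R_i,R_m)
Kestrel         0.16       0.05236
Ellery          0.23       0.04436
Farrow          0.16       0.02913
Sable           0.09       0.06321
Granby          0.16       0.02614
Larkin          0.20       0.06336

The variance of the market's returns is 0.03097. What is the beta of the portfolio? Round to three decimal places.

β_Kestrel = 0.05236 / 0.03097 = 1.6907
β_Ellery = 0.04436 / 0.03097 = 1.4324
β_Farrow = 0.02913 / 0.03097 = 0.9406
β_Sable = 0.06321 / 0.03097 = 2.0410
β_Granby = 0.02614 / 0.03097 = 0.8440
β_Larkin = 0.06336 / 0.03097 = 2.0459
β_P = Σ w_i β_i = 0.16×1.6907 + 0.23×1.4324 + 0.16×0.9406 + 0.09×2.0410 + 0.16×0.8440 + 0.20×2.0459 = 1.4784

1.478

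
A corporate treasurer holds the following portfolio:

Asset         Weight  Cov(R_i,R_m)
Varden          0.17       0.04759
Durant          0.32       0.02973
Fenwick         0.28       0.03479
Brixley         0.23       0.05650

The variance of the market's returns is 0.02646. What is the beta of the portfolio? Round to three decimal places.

β_Varden = 0.04759 / 0.02646 = 1.7986
β_Durant = 0.02973 / 0.02646 = 1.1236
β_Fenwick = 0.03479 / 0.02646 = 1.3148
β_Brixley = 0.05650 / 0.02646 = 2.1353
β_P = Σ w_i β_i = 0.17×1.7986 + 0.32×1.1236 + 0.28×1.3148 + 0.23×2.1353 = 1.5246

1.525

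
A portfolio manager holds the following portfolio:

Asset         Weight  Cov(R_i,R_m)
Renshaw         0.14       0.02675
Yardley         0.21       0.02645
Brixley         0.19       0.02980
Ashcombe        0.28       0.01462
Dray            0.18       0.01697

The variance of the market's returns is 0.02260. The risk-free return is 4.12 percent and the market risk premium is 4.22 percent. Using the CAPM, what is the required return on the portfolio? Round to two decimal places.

8.25%

β_Renshaw = 0.02675 / 0.02260 = 1.1836
β_Yardley = 0.02645 / 0.02260 = 1.1704
β_Brixley = 0.02980 / 0.02260 = 1.3186
β_Ashcombe = 0.01462 / 0.02260 = 0.6469
β_Dray = 0.01697 / 0.02260 = 0.7509
β_P = Σ w_i β_i = 0.14×1.1836 + 0.21×1.1704 + 0.19×1.3186 + 0.28×0.6469 + 0.18×0.7509 = 0.9783
E(R_P) = R_f + β_P × MRP = 4.12% + 0.9783 × 4.22% = 8.25%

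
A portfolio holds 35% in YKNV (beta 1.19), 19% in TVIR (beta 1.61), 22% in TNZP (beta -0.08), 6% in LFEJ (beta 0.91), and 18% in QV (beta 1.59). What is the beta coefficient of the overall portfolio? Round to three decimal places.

β_P = Σ w_i β_i = 0.35×1.19 + 0.19×1.61 + 0.22×-0.08 + 0.06×0.91 + 0.18×1.59 = 1.0456

1.046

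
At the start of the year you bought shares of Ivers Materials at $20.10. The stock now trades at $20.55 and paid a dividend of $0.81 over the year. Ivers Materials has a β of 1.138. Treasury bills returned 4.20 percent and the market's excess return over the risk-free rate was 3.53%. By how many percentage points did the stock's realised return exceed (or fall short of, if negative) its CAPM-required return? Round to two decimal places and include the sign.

-1.95%

Realised HPR = (P1 + D1 − P0) / P0 = (20.55 + 0.81 − 20.10) / 20.10 = 1.26 / 20.10 = 6.2687%
CAPM required = R_f + β·MRP = 4.20% + 1.138 × 3.53% = 8.21714%
α = realised − required = 6.2687% − 8.21714% = -1.95%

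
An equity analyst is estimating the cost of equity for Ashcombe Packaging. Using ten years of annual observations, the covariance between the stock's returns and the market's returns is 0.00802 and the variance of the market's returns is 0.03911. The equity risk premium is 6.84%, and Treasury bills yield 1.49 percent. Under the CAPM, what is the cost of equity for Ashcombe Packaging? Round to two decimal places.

β = Cov(R_i, R_m) / Var(R_m) = 0.00802 / 0.03911 = 0.2051
E(R) = R_f + β × MRP = 1.49% + 0.2051 × 6.84% = 2.89%

2.89%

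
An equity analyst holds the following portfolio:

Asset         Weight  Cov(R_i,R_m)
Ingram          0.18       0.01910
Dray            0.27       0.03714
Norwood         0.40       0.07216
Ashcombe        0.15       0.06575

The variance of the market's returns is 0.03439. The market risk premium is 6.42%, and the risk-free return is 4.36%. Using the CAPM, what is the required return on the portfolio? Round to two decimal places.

14.10%

β_Ingram = 0.01910 / 0.03439 = 0.5554
β_Dray = 0.03714 / 0.03439 = 1.0800
β_Norwood = 0.07216 / 0.03439 = 2.0983
β_Ashcombe = 0.06575 / 0.03439 = 1.9119
β_P = Σ w_i β_i = 0.18×0.5554 + 0.27×1.0800 + 0.40×2.0983 + 0.15×1.9119 = 1.5177
E(R_P) = R_f + β_P × MRP = 4.36% + 1.5177 × 6.42% = 14.10%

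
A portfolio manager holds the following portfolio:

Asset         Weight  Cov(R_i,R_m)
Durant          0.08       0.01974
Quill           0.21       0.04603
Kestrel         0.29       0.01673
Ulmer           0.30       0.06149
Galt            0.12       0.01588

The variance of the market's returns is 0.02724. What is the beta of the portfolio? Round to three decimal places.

1.338

β_Durant = 0.01974 / 0.02724 = 0.7247
β_Quill = 0.04603 / 0.02724 = 1.6898
β_Kestrel = 0.01673 / 0.02724 = 0.6142
β_Ulmer = 0.06149 / 0.02724 = 2.2573
β_Galt = 0.01588 / 0.02724 = 0.5830
β_P = Σ w_i β_i = 0.08×0.7247 + 0.21×1.6898 + 0.29×0.6142 + 0.30×2.2573 + 0.12×0.5830 = 1.3381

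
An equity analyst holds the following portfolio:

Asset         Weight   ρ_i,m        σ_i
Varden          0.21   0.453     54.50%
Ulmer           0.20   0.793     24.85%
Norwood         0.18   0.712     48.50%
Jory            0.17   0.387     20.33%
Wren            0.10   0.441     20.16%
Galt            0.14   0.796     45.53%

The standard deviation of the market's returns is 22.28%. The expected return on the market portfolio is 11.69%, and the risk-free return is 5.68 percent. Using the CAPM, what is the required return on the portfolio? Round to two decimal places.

11.79%

β_Varden = 0.453 × 54.50% / 22.28% = 1.1081
β_Ulmer = 0.793 × 24.85% / 22.28% = 0.8845
β_Norwood = 0.712 × 48.50% / 22.28% = 1.5499
β_Jory = 0.387 × 20.33% / 22.28% = 0.3531
β_Wren = 0.441 × 20.16% / 22.28% = 0.3990
β_Galt = 0.796 × 45.53% / 22.28% = 1.6267
β_P = Σ w_i β_i = 0.21×1.1081 + 0.20×0.8845 + 0.18×1.5499 + 0.17×0.3531 + 0.10×0.3990 + 0.14×1.6267 = 1.0162
MRP = 11.69% − 5.68% = 6.01%
E(R_P) = R_f + β_P × MRP = 5.68% + 1.0162 × 6.01% = 11.79%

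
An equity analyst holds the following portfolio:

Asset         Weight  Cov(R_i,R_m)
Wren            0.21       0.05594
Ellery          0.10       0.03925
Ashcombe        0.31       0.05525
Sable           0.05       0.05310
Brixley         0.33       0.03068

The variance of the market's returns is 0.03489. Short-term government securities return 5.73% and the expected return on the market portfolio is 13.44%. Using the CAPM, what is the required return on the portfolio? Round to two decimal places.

β_Wren = 0.05594 / 0.03489 = 1.6033
β_Ellery = 0.03925 / 0.03489 = 1.1250
β_Ashcombe = 0.05525 / 0.03489 = 1.5835
β_Sable = 0.05310 / 0.03489 = 1.5219
β_Brixley = 0.03068 / 0.03489 = 0.8793
β_P = Σ w_i β_i = 0.21×1.6033 + 0.10×1.1250 + 0.31×1.5835 + 0.05×1.5219 + 0.33×0.8793 = 1.3063
MRP = 13.44% − 5.73% = 7.71%
E(R_P) = R_f + β_P × MRP = 5.73% + 1.3063 × 7.71% = 15.80%

15.80%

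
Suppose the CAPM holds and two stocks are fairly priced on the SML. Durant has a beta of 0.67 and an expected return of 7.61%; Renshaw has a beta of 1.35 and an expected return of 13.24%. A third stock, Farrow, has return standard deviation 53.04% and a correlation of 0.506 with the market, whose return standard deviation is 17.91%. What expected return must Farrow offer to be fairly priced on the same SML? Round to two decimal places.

MRP = (13.24% − 7.61%) / (1.35 − 0.67) = 8.2794%
R_f = 7.61% − 0.67 × 8.2794% = 2.0628%
β_Farrow = ρ·σ_i/σ_m = 0.506 × 53.04 / 17.91 = 1.4985
E(R_Farrow) = R_f + β × MRP = 2.0628% + 1.4985 × 8.2794% = 14.47%

14.47%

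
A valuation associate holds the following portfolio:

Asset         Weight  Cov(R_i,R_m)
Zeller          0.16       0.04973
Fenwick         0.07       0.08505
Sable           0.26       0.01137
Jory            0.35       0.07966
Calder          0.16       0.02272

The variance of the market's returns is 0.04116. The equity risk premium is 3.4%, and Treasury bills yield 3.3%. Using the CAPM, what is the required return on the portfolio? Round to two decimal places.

β_Zeller = 0.04973 / 0.04116 = 1.2082
β_Fenwick = 0.08505 / 0.04116 = 2.0663
β_Sable = 0.01137 / 0.04116 = 0.2762
β_Jory = 0.07966 / 0.04116 = 1.9354
β_Calder = 0.02272 / 0.04116 = 0.5520
β_P = Σ w_i β_i = 0.16×1.2082 + 0.07×2.0663 + 0.26×0.2762 + 0.35×1.9354 + 0.16×0.5520 = 1.1755
E(R_P) = R_f + β_P × MRP = 3.3% + 1.1755 × 3.4% = 7.30%

7.30%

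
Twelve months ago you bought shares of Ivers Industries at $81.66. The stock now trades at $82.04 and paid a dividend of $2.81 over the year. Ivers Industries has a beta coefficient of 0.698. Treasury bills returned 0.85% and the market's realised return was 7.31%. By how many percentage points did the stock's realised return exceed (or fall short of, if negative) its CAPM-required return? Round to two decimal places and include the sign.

-1.45%

Realised HPR = (P1 + D1 − P0) / P0 = (82.04 + 2.81 − 81.66) / 81.66 = 3.19 / 81.66 = 3.9064%
MRP = 7.31% − 0.85% = 6.46%
CAPM required = R_f + β·MRP = 0.85% + 0.698 × 6.46% = 5.35908%
α = realised − required = 3.9064% − 5.35908% = -1.45%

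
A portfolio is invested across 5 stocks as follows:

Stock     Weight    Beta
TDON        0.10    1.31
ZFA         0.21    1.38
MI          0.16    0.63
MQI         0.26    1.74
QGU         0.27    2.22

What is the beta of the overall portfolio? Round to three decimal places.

1.573

β_P = Σ w_i β_i = 0.10×1.31 + 0.21×1.38 + 0.16×0.63 + 0.26×1.74 + 0.27×2.22 = 1.5734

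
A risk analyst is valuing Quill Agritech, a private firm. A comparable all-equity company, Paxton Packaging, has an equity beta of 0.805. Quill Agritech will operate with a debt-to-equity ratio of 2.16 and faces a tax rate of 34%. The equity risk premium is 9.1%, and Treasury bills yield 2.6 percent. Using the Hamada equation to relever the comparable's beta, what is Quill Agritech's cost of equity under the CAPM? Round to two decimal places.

20.37%

β_L = β_U × [1 + (1 − t)(D/E)] = 0.805 × [1 + (1 − 0.34) × 2.16]
    = 0.805 × [1 + 0.66 × 2.16] = 0.805 × 2.4256 = 1.9526
E(R) = R_f + β_L × MRP = 2.6% + 1.9526 × 9.1% = 20.37%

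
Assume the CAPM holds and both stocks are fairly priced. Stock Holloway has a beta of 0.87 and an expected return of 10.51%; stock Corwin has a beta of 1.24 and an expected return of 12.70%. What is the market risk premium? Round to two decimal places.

5.92%

Both satisfy E(R) = R_f + β·MRP, so the slope of the SML is
MRP = (12.70% − 10.51%) / (1.24 − 0.87) = 2.19% / 0.37 = 5.9189%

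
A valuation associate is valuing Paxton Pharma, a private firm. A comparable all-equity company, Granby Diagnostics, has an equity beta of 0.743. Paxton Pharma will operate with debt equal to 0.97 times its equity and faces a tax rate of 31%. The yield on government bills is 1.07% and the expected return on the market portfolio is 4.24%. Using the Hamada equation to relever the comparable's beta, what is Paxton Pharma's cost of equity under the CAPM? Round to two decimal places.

β_L = β_U × [1 + (1 − t)(D/E)] = 0.743 × [1 + (1 − 0.31) × 0.97]
    = 0.743 × [1 + 0.69 × 0.97] = 0.743 × 1.6693 = 1.2403
MRP = 4.24% − 1.07% = 3.17%
E(R) = R_f + β_L × MRP = 1.07% + 1.2403 × 3.17% = 5.00%

5.00%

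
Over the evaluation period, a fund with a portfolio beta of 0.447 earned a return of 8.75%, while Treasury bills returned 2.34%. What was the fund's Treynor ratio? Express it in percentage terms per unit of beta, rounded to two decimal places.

14.34%

Treynor = (R_P − R_f) / β_P = (8.75% − 2.34%) / 0.4470 = 6.41% / 0.4470 = 14.34%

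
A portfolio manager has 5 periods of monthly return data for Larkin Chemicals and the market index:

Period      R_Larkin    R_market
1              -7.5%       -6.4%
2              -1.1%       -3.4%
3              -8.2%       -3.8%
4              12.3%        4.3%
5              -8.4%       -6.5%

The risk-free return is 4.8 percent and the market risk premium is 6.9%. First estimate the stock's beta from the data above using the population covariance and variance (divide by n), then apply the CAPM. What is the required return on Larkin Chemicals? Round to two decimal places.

Mean R_i = (-7.5 − 1.1 − 8.2 + 12.3 − 8.4) / 5 = -2.5800%
Mean R_m = (-6.4 − 3.4 − 3.8 + 4.3 − 6.5) / 5 = -3.1600%
Σ(R_i − R̄_i)(R_m − R̄_m) = 149.6260  ⇒  Cov = 149.6260 / 5 = 29.9252
Σ(R_m − R̄_m)² = 77.7720  ⇒  Var(R_m) = 77.7720 / 5 = 15.5544
β = Cov / Var(R_m) = 29.9252 / 15.5544 = 1.9239
E(R) = R_f + β × MRP = 4.8% + 1.9239 × 6.9% = 18.07%

18.07%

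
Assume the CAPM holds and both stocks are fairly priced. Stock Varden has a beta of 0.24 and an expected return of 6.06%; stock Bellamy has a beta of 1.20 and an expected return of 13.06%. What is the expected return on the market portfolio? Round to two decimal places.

11.60%

Both satisfy E(R) = R_f + β·MRP, so the slope of the SML is
MRP = (13.06% − 6.06%) / (1.20 − 0.24) = 7.00% / 0.96 = 7.2917%
R_f = E(R_Varden) − β_Varden·MRP = 6.06% − 0.24 × 7.2917% = 4.3100%
E(R_m) = R_f + MRP = 4.3100% + 7.2917% = 11.60%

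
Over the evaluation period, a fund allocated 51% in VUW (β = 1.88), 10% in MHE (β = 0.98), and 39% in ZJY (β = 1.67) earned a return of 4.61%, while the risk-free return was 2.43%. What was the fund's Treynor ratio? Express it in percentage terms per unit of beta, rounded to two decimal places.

β_P = 0.51×1.88 + 0.10×0.98 + 0.39×1.67 = 1.7081
Treynor = (R_P − R_f) / β_P = (4.61% − 2.43%) / 1.7081 = 2.18% / 1.7081 = 1.28%

1.28%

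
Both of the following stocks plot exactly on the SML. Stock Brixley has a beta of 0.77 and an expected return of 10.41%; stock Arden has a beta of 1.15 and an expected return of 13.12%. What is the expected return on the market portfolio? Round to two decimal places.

12.05%

Both satisfy E(R) = R_f + β·MRP, so the slope of the SML is
MRP = (13.12% − 10.41%) / (1.15 − 0.77) = 2.71% / 0.38 = 7.1316%
R_f = E(R_Brixley) − β_Brixley·MRP = 10.41% − 0.77 × 7.1316% = 4.9187%
E(R_m) = R_f + MRP = 4.9187% + 7.1316% = 12.05%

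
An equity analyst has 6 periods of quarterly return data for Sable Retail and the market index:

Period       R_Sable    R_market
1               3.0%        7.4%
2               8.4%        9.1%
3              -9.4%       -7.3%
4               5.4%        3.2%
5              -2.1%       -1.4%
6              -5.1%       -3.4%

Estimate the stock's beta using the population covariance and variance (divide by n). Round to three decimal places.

Mean R_i = (3.0 + 8.4 − 9.4 + 5.4 − 2.1 − 5.1) / 6 = 0.0333%
Mean R_m = (7.4 + 9.1 − 7.3 + 3.2 − 1.4 − 3.4) / 6 = 1.2667%
Σ(R_i − R̄_i)(R_m − R̄_m) = 204.5667  ⇒  Cov = 204.5667 / 6 = 34.0945
Σ(R_m − R̄_m)² = 204.9933  ⇒  Var(R_m) = 204.9933 / 6 = 34.1656
β = Cov / Var(R_m) = 34.0945 / 34.1656 = 0.9979

0.998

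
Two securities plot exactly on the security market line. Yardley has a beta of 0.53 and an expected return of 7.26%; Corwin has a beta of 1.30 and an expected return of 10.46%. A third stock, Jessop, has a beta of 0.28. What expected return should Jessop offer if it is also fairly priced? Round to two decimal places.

MRP (SML slope) = (10.46% − 7.26%) / (1.30 − 0.53) = 3.20% / 0.77 = 4.1558%
R_f (intercept) = 7.26% − 0.53 × 4.1558% = 5.0574%
E(R_Jessop) = R_f + β × MRP = 5.0574% + 0.28 × 4.1558% = 6.22%

6.22%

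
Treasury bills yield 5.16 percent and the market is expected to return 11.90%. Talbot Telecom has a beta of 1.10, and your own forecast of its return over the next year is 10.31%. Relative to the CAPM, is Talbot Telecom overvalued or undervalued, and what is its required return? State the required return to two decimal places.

MRP = 11.90% − 5.16% = 6.74%
Required return = R_f + β·MRP = 5.16% + 1.10 × 6.74% = 12.57%
Forecast 10.31% < required 12.57% → the stock plots below the SML → overvalued.

Overvalued; required return 12.57%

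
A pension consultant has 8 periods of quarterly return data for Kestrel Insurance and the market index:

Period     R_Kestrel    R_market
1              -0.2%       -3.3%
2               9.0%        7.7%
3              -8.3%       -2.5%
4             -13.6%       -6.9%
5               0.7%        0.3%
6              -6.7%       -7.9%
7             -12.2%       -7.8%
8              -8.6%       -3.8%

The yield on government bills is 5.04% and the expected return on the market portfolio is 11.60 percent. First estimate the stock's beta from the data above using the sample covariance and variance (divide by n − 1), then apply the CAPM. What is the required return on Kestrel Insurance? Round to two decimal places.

13.56%

Mean R_i = (-0.2 + 9.0 − 8.3 − 13.6 + 0.7 − 6.7 − 12.2 − 8.6) / 8 = -4.9875%
Mean R_m = (-3.3 + 7.7 − 2.5 − 6.9 + 0.3 − 7.9 − 7.8 − 3.8) / 8 = -3.0250%
Σ(R_i − R̄_i)(R_m − R̄_m) = 244.8325  ⇒  Cov = 244.8325 / 7 = 34.9761
Σ(R_m − R̄_m)² = 188.6150  ⇒  Var(R_m) = 188.6150 / 7 = 26.9450
β = Cov / Var(R_m) = 34.9761 / 26.9450 = 1.2981
MRP = 11.60% − 5.04% = 6.56%
E(R) = R_f + β × MRP = 5.04% + 1.2981 × 6.56% = 13.56%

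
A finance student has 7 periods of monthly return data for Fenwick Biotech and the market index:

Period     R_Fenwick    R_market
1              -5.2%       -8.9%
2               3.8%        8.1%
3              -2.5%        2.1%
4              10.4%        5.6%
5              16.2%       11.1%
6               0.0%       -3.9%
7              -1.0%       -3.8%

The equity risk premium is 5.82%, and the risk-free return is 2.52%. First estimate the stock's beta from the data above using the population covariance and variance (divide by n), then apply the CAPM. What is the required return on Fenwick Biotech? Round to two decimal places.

7.67%

Mean R_i = (-5.2 + 3.8 − 2.5 + 10.4 + 16.2 + 0.0 − 1.0) / 7 = 3.1000%
Mean R_m = (-8.9 + 8.1 + 2.1 + 5.6 + 11.1 − 3.9 − 3.8) / 7 = 1.4714%
Σ(R_i − R̄_i)(R_m − R̄_m) = 281.7400  ⇒  Cov = 281.7400 / 7 = 40.2486
Σ(R_m − R̄_m)² = 318.2943  ⇒  Var(R_m) = 318.2943 / 7 = 45.4706
β = Cov / Var(R_m) = 40.2486 / 45.4706 = 0.8852
E(R) = R_f + β × MRP = 2.52% + 0.8852 × 5.82% = 7.67%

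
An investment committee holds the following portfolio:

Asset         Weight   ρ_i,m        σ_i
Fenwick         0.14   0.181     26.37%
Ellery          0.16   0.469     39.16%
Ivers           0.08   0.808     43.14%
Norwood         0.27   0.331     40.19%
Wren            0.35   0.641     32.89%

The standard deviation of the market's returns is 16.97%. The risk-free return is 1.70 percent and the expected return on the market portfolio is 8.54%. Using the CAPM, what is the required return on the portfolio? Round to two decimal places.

β_Fenwick = 0.181 × 26.37% / 16.97% = 0.2813
β_Ellery = 0.469 × 39.16% / 16.97% = 1.0823
β_Ivers = 0.808 × 43.14% / 16.97% = 2.0540
β_Norwood = 0.331 × 40.19% / 16.97% = 0.7839
β_Wren = 0.641 × 32.89% / 16.97% = 1.2423
β_P = Σ w_i β_i = 0.14×0.2813 + 0.16×1.0823 + 0.08×2.0540 + 0.27×0.7839 + 0.35×1.2423 = 1.0233
MRP = 8.54% − 1.70% = 6.84%
E(R_P) = R_f + β_P × MRP = 1.70% + 1.0233 × 6.84% = 8.70%

8.70%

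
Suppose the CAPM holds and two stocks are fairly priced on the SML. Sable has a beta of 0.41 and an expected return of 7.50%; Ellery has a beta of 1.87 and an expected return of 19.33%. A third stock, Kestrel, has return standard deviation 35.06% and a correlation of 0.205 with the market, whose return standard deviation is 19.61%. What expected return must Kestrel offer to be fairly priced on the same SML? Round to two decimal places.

MRP = (19.33% − 7.50%) / (1.87 − 0.41) = 8.1027%
R_f = 7.50% − 0.41 × 8.1027% = 4.1779%
β_Kestrel = ρ·σ_i/σ_m = 0.205 × 35.06 / 19.61 = 0.3665
E(R_Kestrel) = R_f + β × MRP = 4.1779% + 0.3665 × 8.1027% = 7.15%

7.15%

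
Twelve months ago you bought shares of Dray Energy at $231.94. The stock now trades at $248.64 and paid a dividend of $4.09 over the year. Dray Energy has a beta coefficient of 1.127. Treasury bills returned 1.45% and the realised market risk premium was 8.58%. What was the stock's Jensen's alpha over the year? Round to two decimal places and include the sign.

Realised HPR = (P1 + D1 − P0) / P0 = (248.64 + 4.09 − 231.94) / 231.94 = 20.79 / 231.94 = 8.9635%
CAPM required = R_f + β·MRP = 1.45% + 1.127 × 8.58% = 11.11966%
α = realised − required = 8.9635% − 11.11966% = -2.16%

-2.16%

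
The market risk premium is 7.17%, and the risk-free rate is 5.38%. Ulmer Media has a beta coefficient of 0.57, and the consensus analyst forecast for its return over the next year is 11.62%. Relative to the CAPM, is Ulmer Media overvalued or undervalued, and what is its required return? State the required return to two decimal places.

Undervalued; required return 9.47%

Required return = R_f + β·MRP = 5.38% + 0.57 × 7.17% = 9.47%
Forecast 11.62% > required 9.47% → the stock plots above the SML → undervalued.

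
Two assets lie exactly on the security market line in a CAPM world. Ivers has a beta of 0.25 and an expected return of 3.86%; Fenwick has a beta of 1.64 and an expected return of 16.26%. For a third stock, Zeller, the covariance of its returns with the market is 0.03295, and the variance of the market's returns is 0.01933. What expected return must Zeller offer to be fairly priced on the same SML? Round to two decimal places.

16.84%

MRP = (16.26% − 3.86%) / (1.64 − 0.25) = 8.9209%
R_f = 3.86% − 0.25 × 8.9209% = 1.6298%
β_Zeller = Cov / Var(R_m) = 0.03295 / 0.01933 = 1.7046
E(R_Zeller) = R_f + β × MRP = 1.6298% + 1.7046 × 8.9209% = 16.84%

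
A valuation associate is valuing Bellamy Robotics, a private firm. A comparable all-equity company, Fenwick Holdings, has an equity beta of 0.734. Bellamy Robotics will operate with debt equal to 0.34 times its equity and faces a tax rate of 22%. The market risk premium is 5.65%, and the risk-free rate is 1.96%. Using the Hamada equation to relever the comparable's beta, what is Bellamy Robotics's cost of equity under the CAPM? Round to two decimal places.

β_L = β_U × [1 + (1 − t)(D/E)] = 0.734 × [1 + (1 − 0.22) × 0.34]
    = 0.734 × [1 + 0.78 × 0.34] = 0.734 × 1.2652 = 0.9287
E(R) = R_f + β_L × MRP = 1.96% + 0.9287 × 5.65% = 7.21%

7.21%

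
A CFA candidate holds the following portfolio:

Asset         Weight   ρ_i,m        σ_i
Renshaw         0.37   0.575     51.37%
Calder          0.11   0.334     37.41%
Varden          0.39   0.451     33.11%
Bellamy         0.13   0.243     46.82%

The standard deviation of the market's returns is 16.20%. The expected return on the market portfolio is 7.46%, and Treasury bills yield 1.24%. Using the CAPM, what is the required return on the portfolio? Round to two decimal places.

β_Renshaw = 0.575 × 51.37% / 16.20% = 1.8233
β_Calder = 0.334 × 37.41% / 16.20% = 0.7713
β_Varden = 0.451 × 33.11% / 16.20% = 0.9218
β_Bellamy = 0.243 × 46.82% / 16.20% = 0.7023
β_P = Σ w_i β_i = 0.37×1.8233 + 0.11×0.7713 + 0.39×0.9218 + 0.13×0.7023 = 1.2103
MRP = 7.46% − 1.24% = 6.22%
E(R_P) = R_f + β_P × MRP = 1.24% + 1.2103 × 6.22% = 8.77%

8.77%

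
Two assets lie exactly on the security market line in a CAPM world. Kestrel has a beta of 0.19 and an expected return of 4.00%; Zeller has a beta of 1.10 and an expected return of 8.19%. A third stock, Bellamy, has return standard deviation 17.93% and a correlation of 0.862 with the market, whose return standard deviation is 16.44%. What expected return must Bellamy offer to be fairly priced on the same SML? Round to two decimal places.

MRP = (8.19% − 4.00%) / (1.10 − 0.19) = 4.6044%
R_f = 4.00% − 0.19 × 4.6044% = 3.1252%
β_Bellamy = ρ·σ_i/σ_m = 0.862 × 17.93 / 16.44 = 0.9401
E(R_Bellamy) = R_f + β × MRP = 3.1252% + 0.9401 × 4.6044% = 7.45%

7.45%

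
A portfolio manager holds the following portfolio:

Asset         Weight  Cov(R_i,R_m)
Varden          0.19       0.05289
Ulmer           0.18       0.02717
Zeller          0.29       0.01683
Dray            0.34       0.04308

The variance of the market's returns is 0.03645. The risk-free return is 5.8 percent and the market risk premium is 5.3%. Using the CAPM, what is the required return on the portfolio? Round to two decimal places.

β_Varden = 0.05289 / 0.03645 = 1.4510
β_Ulmer = 0.02717 / 0.03645 = 0.7454
β_Zeller = 0.01683 / 0.03645 = 0.4617
β_Dray = 0.04308 / 0.03645 = 1.1819
β_P = Σ w_i β_i = 0.19×1.4510 + 0.18×0.7454 + 0.29×0.4617 + 0.34×1.1819 = 0.9456
E(R_P) = R_f + β_P × MRP = 5.8% + 0.9456 × 5.3% = 10.81%

10.81%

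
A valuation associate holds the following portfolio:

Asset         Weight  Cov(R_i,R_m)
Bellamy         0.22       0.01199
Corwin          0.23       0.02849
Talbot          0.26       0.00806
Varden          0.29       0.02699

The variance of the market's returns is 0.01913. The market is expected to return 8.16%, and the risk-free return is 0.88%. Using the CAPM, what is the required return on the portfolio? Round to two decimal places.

β_Bellamy = 0.01199 / 0.01913 = 0.6268
β_Corwin = 0.02849 / 0.01913 = 1.4893
β_Talbot = 0.00806 / 0.01913 = 0.4213
β_Varden = 0.02699 / 0.01913 = 1.4109
β_P = Σ w_i β_i = 0.22×0.6268 + 0.23×1.4893 + 0.26×0.4213 + 0.29×1.4109 = 0.9991
MRP = 8.16% − 0.88% = 7.28%
E(R_P) = R_f + β_P × MRP = 0.88% + 0.9991 × 7.28% = 8.15%

8.15%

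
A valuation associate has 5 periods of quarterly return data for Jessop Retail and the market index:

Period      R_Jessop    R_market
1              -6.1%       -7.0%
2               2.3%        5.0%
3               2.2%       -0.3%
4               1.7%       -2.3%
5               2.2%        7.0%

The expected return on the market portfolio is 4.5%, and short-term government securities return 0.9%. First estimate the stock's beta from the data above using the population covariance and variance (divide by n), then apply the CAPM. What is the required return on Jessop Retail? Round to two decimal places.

2.71%

Mean R_i = (-6.1 + 2.3 + 2.2 + 1.7 + 2.2) / 5 = 0.4600%
Mean R_m = (-7.0 + 5.0 − 0.3 − 2.3 + 7.0) / 5 = 0.4800%
Σ(R_i − R̄_i)(R_m − R̄_m) = 63.9260  ⇒  Cov = 63.9260 / 5 = 12.7852
Σ(R_m − R̄_m)² = 127.2280  ⇒  Var(R_m) = 127.2280 / 5 = 25.4456
β = Cov / Var(R_m) = 12.7852 / 25.4456 = 0.5025
MRP = 4.5% − 0.9% = 3.60%
E(R) = R_f + β × MRP = 0.9% + 0.5025 × 3.6% = 2.71%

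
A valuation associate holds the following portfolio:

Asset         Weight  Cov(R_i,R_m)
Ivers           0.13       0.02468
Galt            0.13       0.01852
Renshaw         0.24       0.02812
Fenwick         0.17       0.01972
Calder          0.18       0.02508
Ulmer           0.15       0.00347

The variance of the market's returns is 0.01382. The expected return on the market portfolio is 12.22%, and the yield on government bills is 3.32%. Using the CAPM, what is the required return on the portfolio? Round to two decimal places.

16.68%

β_Ivers = 0.02468 / 0.01382 = 1.7858
β_Galt = 0.01852 / 0.01382 = 1.3401
β_Renshaw = 0.02812 / 0.01382 = 2.0347
β_Fenwick = 0.01972 / 0.01382 = 1.4269
β_Calder = 0.02508 / 0.01382 = 1.8148
β_Ulmer = 0.00347 / 0.01382 = 0.2511
β_P = Σ w_i β_i = 0.13×1.7858 + 0.13×1.3401 + 0.24×2.0347 + 0.17×1.4269 + 0.18×1.8148 + 0.15×0.2511 = 1.5016
MRP = 12.22% − 3.32% = 8.90%
E(R_P) = R_f + β_P × MRP = 3.32% + 1.5016 × 8.90% = 16.68%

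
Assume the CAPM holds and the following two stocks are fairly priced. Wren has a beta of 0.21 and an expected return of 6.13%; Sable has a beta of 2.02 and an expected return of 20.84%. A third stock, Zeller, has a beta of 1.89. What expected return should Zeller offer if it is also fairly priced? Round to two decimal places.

19.78%

MRP (SML slope) = (20.84% − 6.13%) / (2.02 − 0.21) = 14.71% / 1.81 = 8.1271%
R_f (intercept) = 6.13% − 0.21 × 8.1271% = 4.4233%
E(R_Zeller) = R_f + β × MRP = 4.4233% + 1.89 × 8.1271% = 19.78%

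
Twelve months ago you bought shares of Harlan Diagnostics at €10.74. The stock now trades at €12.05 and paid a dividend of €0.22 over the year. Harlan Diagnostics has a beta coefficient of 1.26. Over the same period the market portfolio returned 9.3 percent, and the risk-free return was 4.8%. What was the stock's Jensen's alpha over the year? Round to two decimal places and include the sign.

+3.78%

Realised HPR = (P1 + D1 − P0) / P0 = (12.05 + 0.22 − 10.74) / 10.74 = 1.53 / 10.74 = 14.2458%
MRP = 9.3% − 4.8% = 4.50%
CAPM required = R_f + β·MRP = 4.8% + 1.26 × 4.5% = 10.4700%
α = realised − required = 14.2458% − 10.4700% = +3.78%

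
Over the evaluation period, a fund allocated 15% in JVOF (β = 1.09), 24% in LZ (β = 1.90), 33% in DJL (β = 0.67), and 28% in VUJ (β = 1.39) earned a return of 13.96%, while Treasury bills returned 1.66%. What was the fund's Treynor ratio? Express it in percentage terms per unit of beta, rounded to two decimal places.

10.00%

β_P = 0.15×1.09 + 0.24×1.90 + 0.33×0.67 + 0.28×1.39 = 1.2298
Treynor = (R_P − R_f) / β_P = (13.96% − 1.66%) / 1.2298 = 12.30% / 1.2298 = 10.00%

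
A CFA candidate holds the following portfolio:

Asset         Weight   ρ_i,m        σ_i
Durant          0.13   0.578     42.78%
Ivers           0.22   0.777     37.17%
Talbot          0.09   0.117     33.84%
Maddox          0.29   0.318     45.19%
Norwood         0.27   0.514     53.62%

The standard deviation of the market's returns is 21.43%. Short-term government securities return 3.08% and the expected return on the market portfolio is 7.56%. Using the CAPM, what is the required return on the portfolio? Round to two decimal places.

β_Durant = 0.578 × 42.78% / 21.43% = 1.1538
β_Ivers = 0.777 × 37.17% / 21.43% = 1.3477
β_Talbot = 0.117 × 33.84% / 21.43% = 0.1848
β_Maddox = 0.318 × 45.19% / 21.43% = 0.6706
β_Norwood = 0.514 × 53.62% / 21.43% = 1.2861
β_P = Σ w_i β_i = 0.13×1.1538 + 0.22×1.3477 + 0.09×0.1848 + 0.29×0.6706 + 0.27×1.2861 = 1.0048
MRP = 7.56% − 3.08% = 4.48%
E(R_P) = R_f + β_P × MRP = 3.08% + 1.0048 × 4.48% = 7.58%

7.58%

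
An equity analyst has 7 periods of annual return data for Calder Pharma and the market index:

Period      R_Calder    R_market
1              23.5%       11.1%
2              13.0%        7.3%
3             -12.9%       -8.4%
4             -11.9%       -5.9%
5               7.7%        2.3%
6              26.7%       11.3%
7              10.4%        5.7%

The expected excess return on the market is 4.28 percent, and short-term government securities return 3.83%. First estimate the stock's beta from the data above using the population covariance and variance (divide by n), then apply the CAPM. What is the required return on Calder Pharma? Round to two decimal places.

12.23%

Mean R_i = (23.5 + 13.0 − 12.9 − 11.9 + 7.7 + 26.7 + 10.4) / 7 = 8.0714%
Mean R_m = (11.1 + 7.3 − 8.4 − 5.9 + 2.3 + 11.3 + 5.7) / 7 = 3.3429%
Σ(R_i − R̄_i)(R_m − R̄_m) = 724.1486  ⇒  Cov = 724.1486 / 7 = 103.4498
Σ(R_m − R̄_m)² = 369.1171  ⇒  Var(R_m) = 369.1171 / 7 = 52.7310
β = Cov / Var(R_m) = 103.4498 / 52.7310 = 1.9618
E(R) = R_f + β × MRP = 3.83% + 1.9618 × 4.28% = 12.23%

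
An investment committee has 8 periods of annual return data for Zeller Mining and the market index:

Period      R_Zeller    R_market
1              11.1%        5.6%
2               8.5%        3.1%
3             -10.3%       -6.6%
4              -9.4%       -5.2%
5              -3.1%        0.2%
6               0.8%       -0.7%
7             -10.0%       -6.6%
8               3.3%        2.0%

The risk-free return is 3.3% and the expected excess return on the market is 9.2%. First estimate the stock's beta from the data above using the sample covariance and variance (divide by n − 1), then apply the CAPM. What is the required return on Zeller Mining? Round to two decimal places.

Mean R_i = (11.1 + 8.5 − 10.3 − 9.4 − 3.1 + 0.8 − 10.0 + 3.3) / 8 = -1.1375%
Mean R_m = (5.6 + 3.1 − 6.6 − 5.2 + 0.2 − 0.7 − 6.6 + 2.0) / 8 = -1.0250%
Σ(R_i − R̄_i)(R_m − R̄_m) = 267.4625  ⇒  Cov = 267.4625 / 7 = 38.2089
Σ(R_m − R̄_m)² = 151.2550  ⇒  Var(R_m) = 151.2550 / 7 = 21.6079
β = Cov / Var(R_m) = 38.2089 / 21.6079 = 1.7683
E(R) = R_f + β × MRP = 3.3% + 1.7683 × 9.2% = 19.57%

19.57%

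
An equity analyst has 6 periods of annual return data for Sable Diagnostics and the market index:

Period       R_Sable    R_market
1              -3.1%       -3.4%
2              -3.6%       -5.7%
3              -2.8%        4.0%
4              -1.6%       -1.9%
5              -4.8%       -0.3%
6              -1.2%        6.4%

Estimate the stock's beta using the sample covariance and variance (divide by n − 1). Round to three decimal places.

0.135

Mean R_i = (-3.1 − 3.6 − 2.8 − 1.6 − 4.8 − 1.2) / 6 = -2.8500%
Mean R_m = (-3.4 − 5.7 + 4.0 − 1.9 − 0.3 + 6.4) / 6 = -0.1500%
Σ(R_i − R̄_i)(R_m − R̄_m) = 14.0950  ⇒  Cov = 14.0950 / 5 = 2.8190
Σ(R_m − R̄_m)² = 104.5750  ⇒  Var(R_m) = 104.5750 / 5 = 20.9150
β = Cov / Var(R_m) = 2.8190 / 20.9150 = 0.1348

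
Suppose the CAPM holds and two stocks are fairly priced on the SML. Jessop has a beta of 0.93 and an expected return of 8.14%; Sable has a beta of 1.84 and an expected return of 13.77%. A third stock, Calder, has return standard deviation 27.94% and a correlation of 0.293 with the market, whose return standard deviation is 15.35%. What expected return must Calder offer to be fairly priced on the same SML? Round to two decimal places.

5.69%

MRP = (13.77% − 8.14%) / (1.84 − 0.93) = 6.1868%
R_f = 8.14% − 0.93 × 6.1868% = 2.3863%
β_Calder = ρ·σ_i/σ_m = 0.293 × 27.94 / 15.35 = 0.5333
E(R_Calder) = R_f + β × MRP = 2.3863% + 0.5333 × 6.1868% = 5.69%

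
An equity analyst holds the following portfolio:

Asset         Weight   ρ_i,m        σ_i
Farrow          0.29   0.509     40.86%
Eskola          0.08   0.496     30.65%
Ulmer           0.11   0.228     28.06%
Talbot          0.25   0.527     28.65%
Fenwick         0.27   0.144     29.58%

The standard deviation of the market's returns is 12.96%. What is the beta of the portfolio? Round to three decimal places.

β_Farrow = 0.509 × 40.86% / 12.96% = 1.6048
β_Eskola = 0.496 × 30.65% / 12.96% = 1.1730
β_Ulmer = 0.228 × 28.06% / 12.96% = 0.4936
β_Talbot = 0.527 × 28.65% / 12.96% = 1.1650
β_Fenwick = 0.144 × 29.58% / 12.96% = 0.3287
β_P = Σ w_i β_i = 0.29×1.6048 + 0.08×1.1730 + 0.11×0.4936 + 0.25×1.1650 + 0.27×0.3287 = 0.9935

0.994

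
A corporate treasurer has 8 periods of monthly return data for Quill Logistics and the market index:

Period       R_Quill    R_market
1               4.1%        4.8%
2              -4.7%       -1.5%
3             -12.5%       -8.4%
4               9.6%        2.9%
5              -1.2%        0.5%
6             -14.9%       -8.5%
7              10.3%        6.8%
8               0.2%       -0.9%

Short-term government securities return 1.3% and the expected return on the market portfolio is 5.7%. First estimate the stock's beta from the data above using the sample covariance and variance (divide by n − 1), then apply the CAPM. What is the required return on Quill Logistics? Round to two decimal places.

8.26%

Mean R_i = (4.1 − 4.7 − 12.5 + 9.6 − 1.2 − 14.9 + 10.3 + 0.2) / 8 = -1.1375%
Mean R_m = (4.8 − 1.5 − 8.4 + 2.9 + 0.5 − 8.5 + 6.8 − 0.9) / 8 = -0.5375%
Σ(R_i − R̄_i)(R_m − R̄_m) = 350.5888  ⇒  Cov = 350.5888 / 7 = 50.0841
Σ(R_m − R̄_m)² = 221.4988  ⇒  Var(R_m) = 221.4988 / 7 = 31.6427
β = Cov / Var(R_m) = 50.0841 / 31.6427 = 1.5828
MRP = 5.7% − 1.3% = 4.40%
E(R) = R_f + β × MRP = 1.3% + 1.5828 × 4.4% = 8.26%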